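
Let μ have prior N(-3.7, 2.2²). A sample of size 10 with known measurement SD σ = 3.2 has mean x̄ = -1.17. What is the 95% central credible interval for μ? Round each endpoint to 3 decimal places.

Posterior precision = 1/2.2² + 10/3.2² = 0.2066 + 0.9766 = 1.1832, so posterior SD = 0.9193.
Posterior mean = (-3.7/2.2² + 10·-1.17/3.2²) / 1.1832 = -1.6118.
Interval: -1.6118 ± 1.960 × 0.9193 → [-3.414, 0.190].

[-3.414, 0.190]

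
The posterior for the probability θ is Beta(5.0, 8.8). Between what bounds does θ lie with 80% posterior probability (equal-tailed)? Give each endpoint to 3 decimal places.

Posterior: Beta(5.0, 8.8).
Equal-tailed 80% interval: the 0.1 and 0.9 quantiles of Beta(5.0, 8.8).
Posterior mean ≈ 0.362, SD ≈ 0.125; a Normal approximation gives roughly [0.202, 0.522].
Exact: F⁻¹(0.1) = 0.204; F⁻¹(0.9) = 0.530.

[0.204, 0.530]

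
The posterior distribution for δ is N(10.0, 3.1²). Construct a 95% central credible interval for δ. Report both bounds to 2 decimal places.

[3.92, 16.08]

The posterior is symmetric, so the 95% equal-tailed interval is δ = 10.0 ± z·3.1 with z = 1.960.
Half-width: 1.960 × 3.1 = 6.08.
10.0 − 6.08 = 3.92; 10.0 + 6.08 = 16.08.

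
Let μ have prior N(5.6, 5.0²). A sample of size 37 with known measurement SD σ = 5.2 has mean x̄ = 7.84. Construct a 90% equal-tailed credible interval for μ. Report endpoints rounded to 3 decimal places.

[6.390, 9.162]

Posterior precision = 1/5.0² + 37/5.2² = 0.0400 + 1.3683 = 1.4083, so posterior SD = 0.8426.
Posterior mean = (5.6/5.0² + 37·7.84/5.2²) / 1.4083 = 7.7764.
Interval: 7.7764 ± 1.645 × 0.8426 → [6.390, 9.162].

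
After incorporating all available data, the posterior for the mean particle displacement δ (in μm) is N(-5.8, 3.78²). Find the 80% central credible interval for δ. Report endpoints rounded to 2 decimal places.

The posterior is symmetric, so the 80% equal-tailed interval is δ = -5.8 ± z·3.78 with z = 1.282.
Half-width: 1.282 × 3.78 = 4.84.
-5.8 − 4.84 = -10.64; -5.8 + 4.84 = -0.96.

[-10.64, -0.96]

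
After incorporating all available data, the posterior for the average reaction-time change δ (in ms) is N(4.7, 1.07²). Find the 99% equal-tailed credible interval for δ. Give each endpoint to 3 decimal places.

[1.944, 7.456]

The posterior is symmetric, so the 99% equal-tailed interval is δ = 4.7 ± z·1.07 with z = 2.576.
Half-width: 2.576 × 1.07 = 2.756.
4.7 − 2.756 = 1.944; 4.7 + 2.756 = 7.456.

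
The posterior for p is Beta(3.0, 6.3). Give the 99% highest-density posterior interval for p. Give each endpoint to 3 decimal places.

The posterior is unimodal and skewed, so the HPD interval has equal density at both endpoints and is the shortest 99% interval.
Solving f(0.031) = f(0.701) with F(0.701) − F(0.031) = 0.99 gives [0.031, 0.701].
For comparison, the equal-tailed interval is [0.046, 0.727]; the HPD is narrower and shifted toward the mode.

[0.031, 0.701]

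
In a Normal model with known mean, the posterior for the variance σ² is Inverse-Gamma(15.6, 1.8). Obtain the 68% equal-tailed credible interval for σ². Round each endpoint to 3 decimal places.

[0.092, 0.154]

Inverse-Gamma(15.6, 1.8) quantiles: F⁻¹(0.16) and F⁻¹(0.84).
Equivalently, 1/σ² ~ Gamma(15.6, rate = 1.8); invert its 0.84 and 0.16 quantiles.
Posterior mean ≈ 0.123, SD ≈ 0.033; a Normal approximation gives roughly [0.090, 0.157].
Exact: lower = 0.092; upper = 0.154.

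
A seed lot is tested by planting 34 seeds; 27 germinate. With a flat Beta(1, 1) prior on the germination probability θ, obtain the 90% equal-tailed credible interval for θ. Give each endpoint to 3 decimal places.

Posterior: Beta(1+27, 1+7) = Beta(28, 8).
Equal-tailed 90% interval: the 0.05 and 0.95 quantiles of Beta(28, 8).
Posterior mean ≈ 0.778, SD ≈ 0.068; a Normal approximation gives roughly [0.665, 0.890].
Exact: F⁻¹(0.05) = 0.657; F⁻¹(0.95) = 0.881.

[0.657, 0.881]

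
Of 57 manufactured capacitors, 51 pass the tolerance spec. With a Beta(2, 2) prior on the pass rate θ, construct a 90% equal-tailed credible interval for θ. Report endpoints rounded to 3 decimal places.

Posterior: Beta(2+51, 2+6) = Beta(53, 8).
Equal-tailed 90% interval: the 0.05 and 0.95 quantiles of Beta(53, 8).
Posterior mean ≈ 0.869, SD ≈ 0.043; a Normal approximation gives roughly [0.798, 0.939].
Exact: F⁻¹(0.05) = 0.792; F⁻¹(0.95) = 0.932.

[0.792, 0.932]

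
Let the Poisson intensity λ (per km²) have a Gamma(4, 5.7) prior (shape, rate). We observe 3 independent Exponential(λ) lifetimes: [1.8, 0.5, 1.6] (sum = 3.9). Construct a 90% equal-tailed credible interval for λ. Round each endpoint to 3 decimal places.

Posterior: Gamma(4+3, 5.7+3.9) = Gamma(7, 9.6) (shape, rate).
Equal-tailed 90% interval: Gamma(7, 9.6) quantiles at 0.05 and 0.95.
Posterior mean ≈ 0.729, SD ≈ 0.276; a Normal approximation gives roughly [0.276, 1.182].
Exact: lower = 0.342; upper = 1.234.

[0.342, 1.234]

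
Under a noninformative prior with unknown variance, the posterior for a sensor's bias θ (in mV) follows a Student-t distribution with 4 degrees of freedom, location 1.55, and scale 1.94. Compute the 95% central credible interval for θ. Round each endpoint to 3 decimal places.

[-3.836, 6.936]

The t_4 distribution is symmetric; the 95% interval is 1.55 ± t·1.94 with t_{0.975,4} = 2.776.
Half-width: 2.776 × 1.94 = 5.386.
1.55 − 5.386 = -3.836; 1.55 + 5.386 = 6.936.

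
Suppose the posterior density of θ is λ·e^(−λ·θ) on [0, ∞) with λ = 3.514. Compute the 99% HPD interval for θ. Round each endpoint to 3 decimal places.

[0.000, 1.311]

The exponential density is strictly decreasing on [0, ∞), so the HPD interval is anchored at 0: [0, q] with P(θ ≤ q) = 0.99.
q = −ln(1 − 0.99) / 3.514 = 4.6052 / 3.514 = 1.311.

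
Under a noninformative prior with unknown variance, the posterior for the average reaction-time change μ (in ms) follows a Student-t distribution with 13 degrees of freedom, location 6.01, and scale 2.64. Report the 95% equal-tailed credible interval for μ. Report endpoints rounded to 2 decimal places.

[0.31, 11.71]

The t_13 distribution is symmetric; the 95% interval is 6.01 ± t·2.64 with t_{0.975,13} = 2.160.
Half-width: 2.160 × 2.64 = 5.70.
6.01 − 5.70 = 0.31; 6.01 + 5.70 = 11.71.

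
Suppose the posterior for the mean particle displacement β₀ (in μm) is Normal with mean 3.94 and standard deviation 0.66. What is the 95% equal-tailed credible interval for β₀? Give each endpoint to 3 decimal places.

The posterior is symmetric, so the 95% equal-tailed interval is β₀ = 3.94 ± z·0.66 with z = 1.960.
Half-width: 1.960 × 0.66 = 1.294.
3.94 − 1.294 = 2.646; 3.94 + 1.294 = 5.234.

[2.646, 5.234]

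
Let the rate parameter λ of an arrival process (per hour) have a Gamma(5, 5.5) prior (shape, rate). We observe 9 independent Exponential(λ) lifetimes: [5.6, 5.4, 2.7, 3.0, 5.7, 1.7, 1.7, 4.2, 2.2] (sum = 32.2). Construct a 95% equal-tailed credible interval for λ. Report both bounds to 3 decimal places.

Posterior: Gamma(5+9, 5.5+32.2) = Gamma(14, 37.7) (shape, rate).
Equal-tailed 95% interval: Gamma(14, 37.7) quantiles at 0.025 and 0.975.
Posterior mean ≈ 0.371, SD ≈ 0.099; a Normal approximation gives roughly [0.177, 0.566].
Exact: lower = 0.203; upper = 0.590.

[0.203, 0.590]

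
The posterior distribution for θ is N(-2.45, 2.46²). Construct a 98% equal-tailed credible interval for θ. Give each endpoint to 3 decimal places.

[-8.173, 3.273]

The posterior is symmetric, so the 98% equal-tailed interval is θ = -2.45 ± z·2.46 with z = 2.326.
Half-width: 2.326 × 2.46 = 5.723.
-2.45 − 5.723 = -8.173; -2.45 + 5.723 = 3.273.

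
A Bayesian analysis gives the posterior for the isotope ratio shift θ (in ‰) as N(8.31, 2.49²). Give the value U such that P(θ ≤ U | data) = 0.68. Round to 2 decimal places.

Need U with P(θ ≤ U) = 0.68: U = 8.31 + z_{0.32}·2.49.
z = 0.468; U = 8.31 + 0.468 × 2.49 = 9.47.

9.47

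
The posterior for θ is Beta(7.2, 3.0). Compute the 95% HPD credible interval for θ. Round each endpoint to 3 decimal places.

[0.442, 0.948]

The posterior is unimodal and skewed, so the HPD interval has equal density at both endpoints and is the shortest 95% interval.
Solving f(0.442) = f(0.948) with F(0.948) − F(0.442) = 0.95 gives [0.442, 0.948].
For comparison, the equal-tailed interval is [0.409, 0.927]; the HPD is narrower and shifted toward the mode.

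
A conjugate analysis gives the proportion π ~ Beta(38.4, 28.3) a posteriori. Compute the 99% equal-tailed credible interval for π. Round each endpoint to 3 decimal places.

[0.419, 0.724]

Posterior: Beta(38.4, 28.3).
Equal-tailed 99% interval: the 0.005 and 0.995 quantiles of Beta(38.4, 28.3).
Posterior mean ≈ 0.576, SD ≈ 0.060; a Normal approximation gives roughly [0.421, 0.730].
Exact: F⁻¹(0.005) = 0.419; F⁻¹(0.995) = 0.724.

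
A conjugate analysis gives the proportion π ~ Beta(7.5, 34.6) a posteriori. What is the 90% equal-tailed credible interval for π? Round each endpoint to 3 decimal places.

Posterior: Beta(7.5, 34.6).
Equal-tailed 90% interval: the 0.05 and 0.95 quantiles of Beta(7.5, 34.6).
Posterior mean ≈ 0.178, SD ≈ 0.058; a Normal approximation gives roughly [0.082, 0.274].
Exact: F⁻¹(0.05) = 0.092; F⁻¹(0.95) = 0.282.

[0.092, 0.282]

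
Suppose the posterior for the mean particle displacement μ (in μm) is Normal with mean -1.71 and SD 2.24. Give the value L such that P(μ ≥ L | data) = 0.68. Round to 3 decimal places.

-2.758

Need L with P(μ ≥ L) = 0.68: L = -1.71 − z_{0.32}·2.24.
z = 0.468; L = -1.71 − 0.468 × 2.24 = -2.758.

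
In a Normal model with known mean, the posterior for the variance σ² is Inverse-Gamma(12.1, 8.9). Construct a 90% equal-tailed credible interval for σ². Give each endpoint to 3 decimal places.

[0.486, 1.271]

Inverse-Gamma(12.1, 8.9) quantiles: F⁻¹(0.05) and F⁻¹(0.95).
Equivalently, 1/σ² ~ Gamma(12.1, rate = 8.9); invert its 0.95 and 0.05 quantiles.
Posterior mean ≈ 0.802, SD ≈ 0.252; a Normal approximation gives roughly [0.387, 1.217].
Exact: lower = 0.486; upper = 1.271.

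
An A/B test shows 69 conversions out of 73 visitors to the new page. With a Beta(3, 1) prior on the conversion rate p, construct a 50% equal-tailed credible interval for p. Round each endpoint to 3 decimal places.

[0.919, 0.955]

Posterior: Beta(3+69, 1+4) = Beta(72, 5).
Equal-tailed 50% interval: the 0.25 and 0.75 quantiles of Beta(72, 5).
Posterior mean ≈ 0.935, SD ≈ 0.028; a Normal approximation gives roughly [0.916, 0.954].
Exact: F⁻¹(0.25) = 0.919; F⁻¹(0.75) = 0.955.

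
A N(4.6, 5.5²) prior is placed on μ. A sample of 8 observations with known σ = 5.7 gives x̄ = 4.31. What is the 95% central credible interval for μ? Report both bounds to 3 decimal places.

Posterior precision = 1/5.5² + 8/5.7² = 0.0331 + 0.2462 = 0.2793, so posterior SD = 1.8922.
Posterior mean = (4.6/5.5² + 8·4.31/5.7²) / 0.2793 = 4.3443.
Interval: 4.3443 ± 1.960 × 1.8922 → [0.636, 8.053].

[0.636, 8.053]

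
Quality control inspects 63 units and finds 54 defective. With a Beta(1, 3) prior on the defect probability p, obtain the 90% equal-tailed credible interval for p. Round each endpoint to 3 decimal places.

[0.739, 0.892]

Posterior: Beta(1+54, 3+9) = Beta(55, 12).
Equal-tailed 90% interval: the 0.05 and 0.95 quantiles of Beta(55, 12).
Posterior mean ≈ 0.821, SD ≈ 0.046; a Normal approximation gives roughly [0.744, 0.897].
Exact: F⁻¹(0.05) = 0.739; F⁻¹(0.95) = 0.892.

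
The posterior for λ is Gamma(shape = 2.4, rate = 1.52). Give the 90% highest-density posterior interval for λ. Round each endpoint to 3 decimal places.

[0.133, 3.001]

The posterior is unimodal and skewed, so the HPD interval has equal density at both endpoints and is the shortest 90% interval.
Solving f(0.133) = f(3.001) with F(3.001) − F(0.133) = 0.90 gives [0.133, 3.001].
For comparison, the equal-tailed interval is [0.347, 3.539]; the HPD is narrower and shifted toward the mode.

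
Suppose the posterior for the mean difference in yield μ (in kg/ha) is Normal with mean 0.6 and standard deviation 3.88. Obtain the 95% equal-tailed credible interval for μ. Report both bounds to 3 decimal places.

The posterior is symmetric, so the 95% equal-tailed interval is μ = 0.6 ± z·3.88 with z = 1.960.
Half-width: 1.960 × 3.88 = 7.605.
0.6 − 7.605 = -7.005; 0.6 + 7.605 = 8.205.

[-7.005, 8.205]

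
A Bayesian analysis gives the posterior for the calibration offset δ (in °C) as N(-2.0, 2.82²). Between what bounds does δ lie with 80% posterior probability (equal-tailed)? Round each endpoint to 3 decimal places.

[-5.614, 1.614]

The posterior is symmetric, so the 80% equal-tailed interval is δ = -2.0 ± z·2.82 with z = 1.282.
Half-width: 1.282 × 2.82 = 3.614.
-2.0 − 3.614 = -5.614; -2.0 + 3.614 = 1.614.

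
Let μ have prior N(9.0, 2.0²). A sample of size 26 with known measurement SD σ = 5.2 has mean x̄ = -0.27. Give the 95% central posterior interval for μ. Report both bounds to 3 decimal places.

[-0.138, 3.424]

Posterior precision = 1/2.0² + 26/5.2² = 0.2500 + 0.9615 = 1.2115, so posterior SD = 0.9085.
Posterior mean = (9.0/2.0² + 26·-0.27/5.2²) / 1.2115 = 1.6429.
Interval: 1.6429 ± 1.960 × 0.9085 → [-0.138, 3.424].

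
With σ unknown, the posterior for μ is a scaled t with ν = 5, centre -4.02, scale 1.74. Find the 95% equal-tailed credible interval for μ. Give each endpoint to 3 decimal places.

[-8.493, 0.453]

The t_5 distribution is symmetric; the 95% interval is -4.02 ± t·1.74 with t_{0.975,5} = 2.571.
Half-width: 2.571 × 1.74 = 4.473.
-4.02 − 4.473 = -8.493; -4.02 + 4.473 = 0.453.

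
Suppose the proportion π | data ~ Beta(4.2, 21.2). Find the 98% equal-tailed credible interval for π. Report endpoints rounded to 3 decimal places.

[0.039, 0.366]

Posterior: Beta(4.2, 21.2).
Equal-tailed 98% interval: the 0.01 and 0.99 quantiles of Beta(4.2, 21.2).
Posterior mean ≈ 0.165, SD ≈ 0.072; a Normal approximation gives roughly [-0.003, 0.334].
Exact: F⁻¹(0.01) = 0.039; F⁻¹(0.99) = 0.366.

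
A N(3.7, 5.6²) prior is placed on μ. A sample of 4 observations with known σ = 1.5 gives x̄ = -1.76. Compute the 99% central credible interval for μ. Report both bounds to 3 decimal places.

[-3.579, 0.251]

Posterior precision = 1/5.6² + 4/1.5² = 0.0319 + 1.7778 = 1.8097, so posterior SD = 0.7434.
Posterior mean = (3.7/5.6² + 4·-1.76/1.5²) / 1.8097 = -1.6638.
Interval: -1.6638 ± 2.576 × 0.7434 → [-3.579, 0.251].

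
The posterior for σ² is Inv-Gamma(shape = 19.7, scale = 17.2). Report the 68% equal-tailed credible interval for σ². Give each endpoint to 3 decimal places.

Inverse-Gamma(19.7, 17.2) quantiles: F⁻¹(0.16) and F⁻¹(0.84).
Equivalently, 1/σ² ~ Gamma(19.7, rate = 17.2); invert its 0.84 and 0.16 quantiles.
Posterior mean ≈ 0.920, SD ≈ 0.219; a Normal approximation gives roughly [0.702, 1.137].
Exact: lower = 0.714; upper = 1.123.

[0.714, 1.123]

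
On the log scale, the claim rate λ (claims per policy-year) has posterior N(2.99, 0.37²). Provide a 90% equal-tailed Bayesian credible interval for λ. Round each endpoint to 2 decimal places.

[10.82, 36.55]

On the log scale the 90% interval is 2.99 ± 1.645 × 0.37 = [2.3814, 3.5986].
Exponentiate: [e^2.3814, e^3.5986] = [10.82, 36.55].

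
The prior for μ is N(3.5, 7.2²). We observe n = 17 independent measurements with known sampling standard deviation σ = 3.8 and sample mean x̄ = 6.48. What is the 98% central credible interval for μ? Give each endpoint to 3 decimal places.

Posterior precision = 1/7.2² + 17/3.8² = 0.0193 + 1.1773 = 1.1966, so posterior SD = 0.9142.
Posterior mean = (3.5/7.2² + 17·6.48/3.8²) / 1.1966 = 6.4320.
Interval: 6.4320 ± 2.326 × 0.9142 → [4.305, 8.559].

[4.305, 8.559]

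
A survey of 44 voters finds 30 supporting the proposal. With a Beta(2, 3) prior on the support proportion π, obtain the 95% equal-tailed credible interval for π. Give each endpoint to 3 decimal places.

[0.516, 0.778]

Posterior: Beta(2+30, 3+14) = Beta(32, 17).
Equal-tailed 95% interval: the 0.025 and 0.975 quantiles of Beta(32, 17).
Posterior mean ≈ 0.653, SD ≈ 0.067; a Normal approximation gives roughly [0.521, 0.785].
Exact: F⁻¹(0.025) = 0.516; F⁻¹(0.975) = 0.778.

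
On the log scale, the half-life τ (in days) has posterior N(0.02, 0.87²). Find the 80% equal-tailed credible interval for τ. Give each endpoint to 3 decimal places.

[0.335, 3.111]

On the log scale the 80% interval is 0.02 ± 1.282 × 0.87 = [-1.0949, 1.1349].
Exponentiate: [e^-1.0949, e^1.1349] = [0.335, 3.111].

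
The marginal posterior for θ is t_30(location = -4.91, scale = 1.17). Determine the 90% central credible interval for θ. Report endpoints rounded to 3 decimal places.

[-6.896, -2.924]

The t_30 distribution is symmetric; the 90% interval is -4.91 ± t·1.17 with t_{0.95,30} = 1.697.
Half-width: 1.697 × 1.17 = 1.986.
-4.91 − 1.986 = -6.896; -4.91 + 1.986 = -2.924.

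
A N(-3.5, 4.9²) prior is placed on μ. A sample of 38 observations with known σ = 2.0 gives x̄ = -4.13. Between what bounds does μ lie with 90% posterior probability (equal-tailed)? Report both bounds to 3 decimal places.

Posterior precision = 1/4.9² + 38/2.0² = 0.0416 + 9.5000 = 9.5416, so posterior SD = 0.3237.
Posterior mean = (-3.5/4.9² + 38·-4.13/2.0²) / 9.5416 = -4.1273.
Interval: -4.1273 ± 1.645 × 0.3237 → [-4.660, -3.595].

[-4.660, -3.595]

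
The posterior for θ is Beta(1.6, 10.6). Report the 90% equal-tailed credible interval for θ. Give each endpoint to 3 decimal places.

Posterior: Beta(1.6, 10.6).
Equal-tailed 90% interval: the 0.05 and 0.95 quantiles of Beta(1.6, 10.6).
Posterior mean ≈ 0.131, SD ≈ 0.093; a Normal approximation gives roughly [-0.022, 0.284].
Exact: F⁻¹(0.05) = 0.019; F⁻¹(0.95) = 0.313.

[0.019, 0.313]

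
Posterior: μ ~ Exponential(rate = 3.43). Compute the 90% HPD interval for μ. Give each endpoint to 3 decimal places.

The exponential density is strictly decreasing on [0, ∞), so the HPD interval is anchored at 0: [0, q] with P(μ ≤ q) = 0.90.
q = −ln(1 − 0.90) / 3.43 = 2.3026 / 3.43 = 0.671.

[0.000, 0.671]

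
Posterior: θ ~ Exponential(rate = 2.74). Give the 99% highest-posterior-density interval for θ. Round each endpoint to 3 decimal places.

The exponential density is strictly decreasing on [0, ∞), so the HPD interval is anchored at 0: [0, q] with P(θ ≤ q) = 0.99.
q = −ln(1 − 0.99) / 2.74 = 4.6052 / 2.74 = 1.681.

[0.000, 1.681]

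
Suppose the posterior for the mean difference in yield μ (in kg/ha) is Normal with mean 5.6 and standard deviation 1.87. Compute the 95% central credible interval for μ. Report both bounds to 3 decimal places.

The posterior is symmetric, so the 95% equal-tailed interval is μ = 5.6 ± z·1.87 with z = 1.960.
Half-width: 1.960 × 1.87 = 3.665.
5.6 − 3.665 = 1.935; 5.6 + 3.665 = 9.265.

[1.935, 9.265]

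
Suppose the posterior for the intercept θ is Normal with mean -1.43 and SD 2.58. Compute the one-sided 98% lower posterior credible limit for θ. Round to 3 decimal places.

-6.729

Need L with P(θ ≥ L) = 0.98: L = -1.43 − z_{0.02}·2.58.
z = 2.054; L = -1.43 − 2.054 × 2.58 = -6.729.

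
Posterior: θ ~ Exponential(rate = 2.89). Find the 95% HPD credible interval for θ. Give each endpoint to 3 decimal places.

[0.000, 1.037]

The exponential density is strictly decreasing on [0, ∞), so the HPD interval is anchored at 0: [0, q] with P(θ ≤ q) = 0.95.
q = −ln(1 − 0.95) / 2.89 = 2.9957 / 2.89 = 1.037.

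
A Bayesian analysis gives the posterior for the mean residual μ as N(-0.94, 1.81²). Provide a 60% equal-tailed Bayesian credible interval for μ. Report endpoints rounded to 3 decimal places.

[-2.463, 0.583]

The posterior is symmetric, so the 60% equal-tailed interval is μ = -0.94 ± z·1.81 with z = 0.842.
Half-width: 0.842 × 1.81 = 1.523.
-0.94 − 1.523 = -2.463; -0.94 + 1.523 = 0.583.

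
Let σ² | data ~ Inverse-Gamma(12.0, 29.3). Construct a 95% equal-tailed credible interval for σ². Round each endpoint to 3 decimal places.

Inverse-Gamma(12.0, 29.3) quantiles: F⁻¹(0.025) and F⁻¹(0.975).
Equivalently, 1/σ² ~ Gamma(12.0, rate = 29.3); invert its 0.975 and 0.025 quantiles.
Posterior mean ≈ 2.664, SD ≈ 0.842; a Normal approximation gives roughly [1.013, 4.315].
Exact: lower = 1.489; upper = 4.725.

[1.489, 4.725]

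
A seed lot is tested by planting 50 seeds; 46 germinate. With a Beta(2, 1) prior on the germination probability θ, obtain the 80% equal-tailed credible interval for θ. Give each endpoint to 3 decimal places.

[0.852, 0.952]

Posterior: Beta(2+46, 1+4) = Beta(48, 5).
Equal-tailed 80% interval: the 0.1 and 0.9 quantiles of Beta(48, 5).
Posterior mean ≈ 0.906, SD ≈ 0.040; a Normal approximation gives roughly [0.855, 0.957].
Exact: F⁻¹(0.1) = 0.852; F⁻¹(0.9) = 0.952.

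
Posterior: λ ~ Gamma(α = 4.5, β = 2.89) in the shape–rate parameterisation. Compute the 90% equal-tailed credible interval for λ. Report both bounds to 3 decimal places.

Posterior: Gamma(shape 4.5, rate 2.89).
Equal-tailed 90% interval: Gamma(4.5, 2.89) quantiles at 0.05 and 0.95.
Posterior mean ≈ 1.557, SD ≈ 0.734; a Normal approximation gives roughly [0.350, 2.764].
Exact: lower = 0.575; upper = 2.927.

[0.575, 2.927]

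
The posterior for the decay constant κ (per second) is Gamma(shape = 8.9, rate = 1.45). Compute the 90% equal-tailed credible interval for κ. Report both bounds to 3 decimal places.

[3.188, 9.867]

Posterior: Gamma(shape 8.9, rate 1.45).
Equal-tailed 90% interval: Gamma(8.9, 1.45) quantiles at 0.05 and 0.95.
Posterior mean ≈ 6.138, SD ≈ 2.057; a Normal approximation gives roughly [2.754, 9.522].
Exact: lower = 3.188; upper = 9.867.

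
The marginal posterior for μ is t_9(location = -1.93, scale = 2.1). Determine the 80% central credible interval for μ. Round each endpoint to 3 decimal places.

The t_9 distribution is symmetric; the 80% interval is -1.93 ± t·2.1 with t_{0.9,9} = 1.383.
Half-width: 1.383 × 2.1 = 2.904.
-1.93 − 2.904 = -4.834; -1.93 + 2.904 = 0.974.

[-4.834, 0.974]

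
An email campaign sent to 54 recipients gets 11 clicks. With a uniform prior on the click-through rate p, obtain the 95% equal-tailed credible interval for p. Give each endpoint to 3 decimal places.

[0.118, 0.330]

Posterior: Beta(1+11, 1+43) = Beta(12, 44).
Equal-tailed 95% interval: the 0.025 and 0.975 quantiles of Beta(12, 44).
Posterior mean ≈ 0.214, SD ≈ 0.054; a Normal approximation gives roughly [0.108, 0.321].
Exact: F⁻¹(0.025) = 0.118; F⁻¹(0.975) = 0.330.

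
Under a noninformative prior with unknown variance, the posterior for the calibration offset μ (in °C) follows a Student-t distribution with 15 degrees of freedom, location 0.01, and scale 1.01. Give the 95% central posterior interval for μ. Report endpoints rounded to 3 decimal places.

The t_15 distribution is symmetric; the 95% interval is 0.01 ± t·1.01 with t_{0.975,15} = 2.131.
Half-width: 2.131 × 1.01 = 2.153.
0.01 − 2.153 = -2.143; 0.01 + 2.153 = 2.163.

[-2.143, 2.163]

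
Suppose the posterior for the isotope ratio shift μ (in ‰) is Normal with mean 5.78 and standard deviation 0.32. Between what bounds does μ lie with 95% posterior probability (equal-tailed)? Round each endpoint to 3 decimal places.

The posterior is symmetric, so the 95% equal-tailed interval is μ = 5.78 ± z·0.32 with z = 1.960.
Half-width: 1.960 × 0.32 = 0.627.
5.78 − 0.627 = 5.153; 5.78 + 0.627 = 6.407.

[5.153, 6.407]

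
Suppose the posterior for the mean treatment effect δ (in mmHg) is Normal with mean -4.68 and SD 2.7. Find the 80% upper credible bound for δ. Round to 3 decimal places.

Need U with P(δ ≤ U) = 0.80: U = -4.68 + z_{0.2}·2.7.
z = 0.842; U = -4.68 + 0.842 × 2.7 = -2.408.

-2.408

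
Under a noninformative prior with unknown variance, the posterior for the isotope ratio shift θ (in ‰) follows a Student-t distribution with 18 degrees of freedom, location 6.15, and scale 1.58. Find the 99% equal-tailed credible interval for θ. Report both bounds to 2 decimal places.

The t_18 distribution is symmetric; the 99% interval is 6.15 ± t·1.58 with t_{0.995,18} = 2.878.
Half-width: 2.878 × 1.58 = 4.55.
6.15 − 4.55 = 1.60; 6.15 + 4.55 = 10.70.

[1.60, 10.70]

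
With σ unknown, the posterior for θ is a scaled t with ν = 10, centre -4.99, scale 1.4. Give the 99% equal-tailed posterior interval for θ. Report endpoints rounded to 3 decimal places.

[-9.427, -0.553]

The t_10 distribution is symmetric; the 99% interval is -4.99 ± t·1.4 with t_{0.995,10} = 3.169.
Half-width: 3.169 × 1.4 = 4.437.
-4.99 − 4.437 = -9.427; -4.99 + 4.437 = -0.553.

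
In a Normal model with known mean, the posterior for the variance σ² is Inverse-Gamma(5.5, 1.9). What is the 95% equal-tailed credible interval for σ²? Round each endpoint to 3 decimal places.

Inverse-Gamma(5.5, 1.9) quantiles: F⁻¹(0.025) and F⁻¹(0.975).
Equivalently, 1/σ² ~ Gamma(5.5, rate = 1.9); invert its 0.975 and 0.025 quantiles.
Posterior mean ≈ 0.422, SD ≈ 0.226; a Normal approximation gives roughly [-0.020, 0.865].
Exact: lower = 0.173; upper = 0.996.

[0.173, 0.996]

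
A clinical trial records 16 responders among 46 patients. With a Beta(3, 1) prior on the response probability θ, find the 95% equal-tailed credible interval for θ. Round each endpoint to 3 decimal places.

[0.252, 0.517]

Posterior: Beta(3+16, 1+30) = Beta(19, 31).
Equal-tailed 95% interval: the 0.025 and 0.975 quantiles of Beta(19, 31).
Posterior mean ≈ 0.380, SD ≈ 0.068; a Normal approximation gives roughly [0.247, 0.513].
Exact: F⁻¹(0.025) = 0.252; F⁻¹(0.975) = 0.517.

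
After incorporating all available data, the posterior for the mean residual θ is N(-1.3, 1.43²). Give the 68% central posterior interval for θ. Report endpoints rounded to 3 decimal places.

The posterior is symmetric, so the 68% equal-tailed interval is θ = -1.3 ± z·1.43 with z = 0.994.
Half-width: 0.994 × 1.43 = 1.422.
-1.3 − 1.422 = -2.722; -1.3 + 1.422 = 0.122.

[-2.722, 0.122]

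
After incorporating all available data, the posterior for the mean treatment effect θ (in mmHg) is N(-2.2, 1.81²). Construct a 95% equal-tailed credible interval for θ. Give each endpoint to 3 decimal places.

The posterior is symmetric, so the 95% equal-tailed interval is θ = -2.2 ± z·1.81 with z = 1.960.
Half-width: 1.960 × 1.81 = 3.548.
-2.2 − 3.548 = -5.748; -2.2 + 3.548 = 1.348.

[-5.748, 1.348]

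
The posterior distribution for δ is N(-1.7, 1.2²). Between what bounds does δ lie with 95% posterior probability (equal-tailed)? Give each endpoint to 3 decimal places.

[-4.052, 0.652]

The posterior is symmetric, so the 95% equal-tailed interval is δ = -1.7 ± z·1.2 with z = 1.960.
Half-width: 1.960 × 1.2 = 2.352.
-1.7 − 2.352 = -4.052; -1.7 + 2.352 = 0.652.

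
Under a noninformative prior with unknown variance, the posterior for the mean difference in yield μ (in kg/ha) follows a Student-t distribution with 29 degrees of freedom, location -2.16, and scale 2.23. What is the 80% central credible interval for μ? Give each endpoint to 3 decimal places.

[-5.084, 0.764]

The t_29 distribution is symmetric; the 80% interval is -2.16 ± t·2.23 with t_{0.9,29} = 1.311.
Half-width: 1.311 × 2.23 = 2.924.
-2.16 − 2.924 = -5.084; -2.16 + 2.924 = 0.764.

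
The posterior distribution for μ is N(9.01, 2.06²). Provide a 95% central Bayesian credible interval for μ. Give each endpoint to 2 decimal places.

The posterior is symmetric, so the 95% equal-tailed interval is μ = 9.01 ± z·2.06 with z = 1.960.
Half-width: 1.960 × 2.06 = 4.04.
9.01 − 4.04 = 4.97; 9.01 + 4.04 = 13.05.

[4.97, 13.05]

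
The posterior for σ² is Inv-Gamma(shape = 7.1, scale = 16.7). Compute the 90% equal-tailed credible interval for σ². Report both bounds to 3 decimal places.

[1.395, 4.979]

Inverse-Gamma(7.1, 16.7) quantiles: F⁻¹(0.05) and F⁻¹(0.95).
Equivalently, 1/σ² ~ Gamma(7.1, rate = 16.7); invert its 0.95 and 0.05 quantiles.
Posterior mean ≈ 2.738, SD ≈ 1.212; a Normal approximation gives roughly [0.744, 4.732].
Exact: lower = 1.395; upper = 4.979.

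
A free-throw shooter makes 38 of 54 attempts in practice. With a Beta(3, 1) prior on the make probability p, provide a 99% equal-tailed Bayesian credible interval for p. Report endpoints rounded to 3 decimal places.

Posterior: Beta(3+38, 1+16) = Beta(41, 17).
Equal-tailed 99% interval: the 0.005 and 0.995 quantiles of Beta(41, 17).
Posterior mean ≈ 0.707, SD ≈ 0.059; a Normal approximation gives roughly [0.554, 0.860].
Exact: F⁻¹(0.005) = 0.543; F⁻¹(0.995) = 0.844.

[0.543, 0.844]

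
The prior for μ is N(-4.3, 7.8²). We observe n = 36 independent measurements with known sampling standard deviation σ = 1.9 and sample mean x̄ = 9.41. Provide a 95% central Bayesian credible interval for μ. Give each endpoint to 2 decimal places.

[8.77, 10.01]

Posterior precision = 1/7.8² + 36/1.9² = 0.0164 + 9.9723 = 9.9887, so posterior SD = 0.3164.
Posterior mean = (-4.3/7.8² + 36·9.41/1.9²) / 9.9887 = 9.3874.
Interval: 9.3874 ± 1.960 × 0.3164 → [8.77, 10.01].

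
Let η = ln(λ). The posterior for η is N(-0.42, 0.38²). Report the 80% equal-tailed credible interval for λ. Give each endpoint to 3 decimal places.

[0.404, 1.069]

On the log scale the 80% interval is -0.42 ± 1.282 × 0.38 = [-0.9070, 0.0670].
Exponentiate: [e^-0.9070, e^0.0670] = [0.404, 1.069].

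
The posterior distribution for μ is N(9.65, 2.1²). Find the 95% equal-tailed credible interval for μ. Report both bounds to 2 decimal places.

[5.53, 13.77]

The posterior is symmetric, so the 95% equal-tailed interval is μ = 9.65 ± z·2.1 with z = 1.960.
Half-width: 1.960 × 2.1 = 4.12.
9.65 − 4.12 = 5.53; 9.65 + 4.12 = 13.77.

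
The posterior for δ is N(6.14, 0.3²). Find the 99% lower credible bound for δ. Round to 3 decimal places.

Need L with P(δ ≥ L) = 0.99: L = 6.14 − z_{0.01}·0.3.
z = 2.326; L = 6.14 − 2.326 × 0.3 = 5.442.

5.442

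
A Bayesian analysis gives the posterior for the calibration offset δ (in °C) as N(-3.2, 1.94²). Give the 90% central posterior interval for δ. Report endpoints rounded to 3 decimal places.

The posterior is symmetric, so the 90% equal-tailed interval is δ = -3.2 ± z·1.94 with z = 1.645.
Half-width: 1.645 × 1.94 = 3.191.
-3.2 − 3.191 = -6.391; -3.2 + 3.191 = -0.009.

[-6.391, -0.009]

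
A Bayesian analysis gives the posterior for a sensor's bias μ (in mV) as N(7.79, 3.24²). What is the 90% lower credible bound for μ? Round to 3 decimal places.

3.638

Need L with P(μ ≥ L) = 0.90: L = 7.79 − z_{0.1}·3.24.
z = 1.282; L = 7.79 − 1.282 × 3.24 = 3.638.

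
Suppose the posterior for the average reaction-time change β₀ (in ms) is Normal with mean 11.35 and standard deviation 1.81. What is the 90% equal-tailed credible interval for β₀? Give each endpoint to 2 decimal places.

The posterior is symmetric, so the 90% equal-tailed interval is β₀ = 11.35 ± z·1.81 with z = 1.645.
Half-width: 1.645 × 1.81 = 2.98.
11.35 − 2.98 = 8.37; 11.35 + 2.98 = 14.33.

[8.37, 14.33]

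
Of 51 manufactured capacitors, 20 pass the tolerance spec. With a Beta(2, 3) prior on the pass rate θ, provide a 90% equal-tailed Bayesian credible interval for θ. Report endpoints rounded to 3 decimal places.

[0.289, 0.502]

Posterior: Beta(2+20, 3+31) = Beta(22, 34).
Equal-tailed 90% interval: the 0.05 and 0.95 quantiles of Beta(22, 34).
Posterior mean ≈ 0.393, SD ≈ 0.065; a Normal approximation gives roughly [0.286, 0.499].
Exact: F⁻¹(0.05) = 0.289; F⁻¹(0.95) = 0.502.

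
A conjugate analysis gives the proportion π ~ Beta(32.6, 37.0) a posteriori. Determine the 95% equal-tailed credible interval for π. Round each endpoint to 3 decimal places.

[0.353, 0.585]

Posterior: Beta(32.6, 37.0).
Equal-tailed 95% interval: the 0.025 and 0.975 quantiles of Beta(32.6, 37.0).
Posterior mean ≈ 0.468, SD ≈ 0.059; a Normal approximation gives roughly [0.352, 0.585].
Exact: F⁻¹(0.025) = 0.353; F⁻¹(0.975) = 0.585.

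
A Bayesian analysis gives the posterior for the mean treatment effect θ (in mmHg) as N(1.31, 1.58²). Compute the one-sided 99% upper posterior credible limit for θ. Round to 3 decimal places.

4.986

Need U with P(θ ≤ U) = 0.99: U = 1.31 + z_{0.01}·1.58.
z = 2.326; U = 1.31 + 2.326 × 1.58 = 4.986.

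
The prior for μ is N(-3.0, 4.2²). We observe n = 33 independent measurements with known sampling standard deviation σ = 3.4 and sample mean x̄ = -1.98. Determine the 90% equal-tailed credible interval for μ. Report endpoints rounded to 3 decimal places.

[-2.964, -1.036]

Posterior precision = 1/4.2² + 33/3.4² = 0.0567 + 2.8547 = 2.9114, so posterior SD = 0.5861.
Posterior mean = (-3.0/4.2² + 33·-1.98/3.4²) / 2.9114 = -1.9999.
Interval: -1.9999 ± 1.645 × 0.5861 → [-2.964, -1.036].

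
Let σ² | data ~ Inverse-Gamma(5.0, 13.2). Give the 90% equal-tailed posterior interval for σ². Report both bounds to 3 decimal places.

Inverse-Gamma(5.0, 13.2) quantiles: F⁻¹(0.05) and F⁻¹(0.95).
Equivalently, 1/σ² ~ Gamma(5.0, rate = 13.2); invert its 0.95 and 0.05 quantiles.
Posterior mean ≈ 3.300, SD ≈ 1.905; a Normal approximation gives roughly [0.166, 6.434].
Exact: lower = 1.442; upper = 6.700.

[1.442, 6.700]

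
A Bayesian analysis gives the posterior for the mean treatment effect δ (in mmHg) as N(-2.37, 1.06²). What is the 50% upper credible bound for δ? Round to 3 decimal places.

Need U with P(δ ≤ U) = 0.50: U = -2.37 + z_{0.5}·1.06.
z = 0.000; U = -2.37 + 0.000 × 1.06 = -2.370.

-2.370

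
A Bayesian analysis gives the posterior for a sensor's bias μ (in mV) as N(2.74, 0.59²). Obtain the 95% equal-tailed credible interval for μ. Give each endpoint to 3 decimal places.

The posterior is symmetric, so the 95% equal-tailed interval is μ = 2.74 ± z·0.59 with z = 1.960.
Half-width: 1.960 × 0.59 = 1.156.
2.74 − 1.156 = 1.584; 2.74 + 1.156 = 3.896.

[1.584, 3.896]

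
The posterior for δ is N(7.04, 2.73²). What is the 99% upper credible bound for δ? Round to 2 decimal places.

Need U with P(δ ≤ U) = 0.99: U = 7.04 + z_{0.01}·2.73.
z = 2.326; U = 7.04 + 2.326 × 2.73 = 13.39.

13.39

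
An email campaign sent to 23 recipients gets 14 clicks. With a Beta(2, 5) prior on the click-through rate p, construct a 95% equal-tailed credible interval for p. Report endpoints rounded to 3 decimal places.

[0.357, 0.706]

Posterior: Beta(2+14, 5+9) = Beta(16, 14).
Equal-tailed 95% interval: the 0.025 and 0.975 quantiles of Beta(16, 14).
Posterior mean ≈ 0.533, SD ≈ 0.090; a Normal approximation gives roughly [0.358, 0.709].
Exact: F⁻¹(0.025) = 0.357; F⁻¹(0.975) = 0.706.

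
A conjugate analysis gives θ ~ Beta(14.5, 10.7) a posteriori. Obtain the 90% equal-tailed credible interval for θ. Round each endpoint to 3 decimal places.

Posterior: Beta(14.5, 10.7).
Equal-tailed 90% interval: the 0.05 and 0.95 quantiles of Beta(14.5, 10.7).
Posterior mean ≈ 0.575, SD ≈ 0.097; a Normal approximation gives roughly [0.417, 0.734].
Exact: F⁻¹(0.05) = 0.413; F⁻¹(0.95) = 0.731.

[0.413, 0.731]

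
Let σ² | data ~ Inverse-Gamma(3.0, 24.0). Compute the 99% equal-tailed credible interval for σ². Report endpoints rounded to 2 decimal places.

[2.59, 71.03]

Inverse-Gamma(3.0, 24.0) quantiles: F⁻¹(0.005) and F⁻¹(0.995).
Equivalently, 1/σ² ~ Gamma(3.0, rate = 24.0); invert its 0.995 and 0.005 quantiles.
Posterior mean ≈ 12.00, SD ≈ 12.00; a Normal approximation gives roughly [-18.91, 42.91].
Exact: lower = 2.59; upper = 71.03.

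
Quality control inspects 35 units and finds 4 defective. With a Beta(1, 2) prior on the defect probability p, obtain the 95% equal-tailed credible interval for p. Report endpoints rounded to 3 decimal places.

Posterior: Beta(1+4, 2+31) = Beta(5, 33).
Equal-tailed 95% interval: the 0.025 and 0.975 quantiles of Beta(5, 33).
Posterior mean ≈ 0.132, SD ≈ 0.054; a Normal approximation gives roughly [0.025, 0.238].
Exact: F⁻¹(0.025) = 0.045; F⁻¹(0.975) = 0.254.

[0.045, 0.254]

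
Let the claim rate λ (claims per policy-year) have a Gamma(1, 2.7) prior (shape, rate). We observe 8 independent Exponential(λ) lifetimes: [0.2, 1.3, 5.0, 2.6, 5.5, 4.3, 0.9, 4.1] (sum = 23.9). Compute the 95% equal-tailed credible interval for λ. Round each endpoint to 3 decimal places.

Posterior: Gamma(1+8, 2.7+23.9) = Gamma(9, 26.6) (shape, rate).
Equal-tailed 95% interval: Gamma(9, 26.6) quantiles at 0.025 and 0.975.
Posterior mean ≈ 0.338, SD ≈ 0.113; a Normal approximation gives roughly [0.117, 0.559].
Exact: lower = 0.155; upper = 0.593.

[0.155, 0.593]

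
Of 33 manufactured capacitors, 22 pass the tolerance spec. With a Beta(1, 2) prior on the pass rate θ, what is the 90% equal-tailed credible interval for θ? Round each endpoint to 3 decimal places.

Posterior: Beta(1+22, 2+11) = Beta(23, 13).
Equal-tailed 90% interval: the 0.05 and 0.95 quantiles of Beta(23, 13).
Posterior mean ≈ 0.639, SD ≈ 0.079; a Normal approximation gives roughly [0.509, 0.769].
Exact: F⁻¹(0.05) = 0.504; F⁻¹(0.95) = 0.764.

[0.504, 0.764]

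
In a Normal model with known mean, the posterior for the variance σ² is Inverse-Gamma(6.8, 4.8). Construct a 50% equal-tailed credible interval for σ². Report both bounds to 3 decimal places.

[0.576, 0.978]

Inverse-Gamma(6.8, 4.8) quantiles: F⁻¹(0.25) and F⁻¹(0.75).
Equivalently, 1/σ² ~ Gamma(6.8, rate = 4.8); invert its 0.75 and 0.25 quantiles.
Posterior mean ≈ 0.828, SD ≈ 0.378; a Normal approximation gives roughly [0.573, 1.082].
Exact: lower = 0.576; upper = 0.978.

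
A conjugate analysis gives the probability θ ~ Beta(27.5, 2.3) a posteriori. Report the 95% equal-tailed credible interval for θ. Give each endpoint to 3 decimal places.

[0.806, 0.988]

Posterior: Beta(27.5, 2.3).
Equal-tailed 95% interval: the 0.025 and 0.975 quantiles of Beta(27.5, 2.3).
Posterior mean ≈ 0.923, SD ≈ 0.048; a Normal approximation gives roughly [0.829, 1.017].
Exact: F⁻¹(0.025) = 0.806; F⁻¹(0.975) = 0.988.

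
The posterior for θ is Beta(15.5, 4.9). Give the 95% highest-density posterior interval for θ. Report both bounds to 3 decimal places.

[0.578, 0.927]

The posterior is unimodal and skewed, so the HPD interval has equal density at both endpoints and is the shortest 95% interval.
Solving f(0.578) = f(0.927) with F(0.927) − F(0.578) = 0.95 gives [0.578, 0.927].
For comparison, the equal-tailed interval is [0.558, 0.914]; the HPD is narrower and shifted toward the mode.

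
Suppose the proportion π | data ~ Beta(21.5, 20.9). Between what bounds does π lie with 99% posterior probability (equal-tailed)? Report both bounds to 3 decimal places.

[0.315, 0.698]

Posterior: Beta(21.5, 20.9).
Equal-tailed 99% interval: the 0.005 and 0.995 quantiles of Beta(21.5, 20.9).
Posterior mean ≈ 0.507, SD ≈ 0.076; a Normal approximation gives roughly [0.312, 0.703].
Exact: F⁻¹(0.005) = 0.315; F⁻¹(0.995) = 0.698.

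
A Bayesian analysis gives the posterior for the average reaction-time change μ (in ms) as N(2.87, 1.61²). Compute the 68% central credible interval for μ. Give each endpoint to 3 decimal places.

The posterior is symmetric, so the 68% equal-tailed interval is μ = 2.87 ± z·1.61 with z = 0.994.
Half-width: 0.994 × 1.61 = 1.601.
2.87 − 1.601 = 1.269; 2.87 + 1.601 = 4.471.

[1.269, 4.471]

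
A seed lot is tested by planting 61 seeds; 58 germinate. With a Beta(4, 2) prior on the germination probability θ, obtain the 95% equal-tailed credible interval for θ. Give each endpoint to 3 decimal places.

Posterior: Beta(4+58, 2+3) = Beta(62, 5).
Equal-tailed 95% interval: the 0.025 and 0.975 quantiles of Beta(62, 5).
Posterior mean ≈ 0.925, SD ≈ 0.032; a Normal approximation gives roughly [0.863, 0.988].
Exact: F⁻¹(0.025) = 0.852; F⁻¹(0.975) = 0.975.

[0.852, 0.975]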